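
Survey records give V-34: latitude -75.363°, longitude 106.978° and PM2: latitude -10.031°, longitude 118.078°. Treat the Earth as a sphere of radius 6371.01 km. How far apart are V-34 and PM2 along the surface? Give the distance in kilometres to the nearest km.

7297 km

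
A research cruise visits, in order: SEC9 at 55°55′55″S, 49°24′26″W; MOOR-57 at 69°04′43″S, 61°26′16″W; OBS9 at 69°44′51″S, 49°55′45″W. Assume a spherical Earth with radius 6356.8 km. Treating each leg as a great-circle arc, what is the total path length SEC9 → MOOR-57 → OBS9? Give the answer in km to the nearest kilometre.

2031 km

SEC9: φ = -55.93194°, λ = -49.40722°
MOOR-57: φ = -69.07861°, λ = -61.43778°
OBS9: φ = -69.74750°, λ = -49.92917°
SEC9→MOOR-57: c = 0.248031 rad, d = 1576.68 km
MOOR-57→OBS9: c = 0.071476 rad, d = 454.36 km
Total = 1576.68 + 454.36 = 2031.04 km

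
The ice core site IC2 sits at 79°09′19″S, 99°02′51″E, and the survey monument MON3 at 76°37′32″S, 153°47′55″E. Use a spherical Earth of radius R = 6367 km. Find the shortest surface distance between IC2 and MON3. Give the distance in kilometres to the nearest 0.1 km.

IC2: φ = -79.15528°, λ = +99.04750°
MON3: φ = -76.62556°, λ = +153.79861°
Δφ = 2.5297°,  Δλ = 54.7511°
a = sin²(Δφ/2) + cos φ₁ cos φ₂ sin²(Δλ/2) = 0.009689
c = 2·arcsin(√a) = 0.197187 rad = 11.2980°
d = R·c = 6367 × 0.197187 = 1255.5 km

1255.5 km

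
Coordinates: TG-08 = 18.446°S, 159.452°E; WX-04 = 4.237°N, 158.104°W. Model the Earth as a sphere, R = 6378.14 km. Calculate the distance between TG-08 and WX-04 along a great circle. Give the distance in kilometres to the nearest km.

Δφ = 22.6830°,  Δλ = 42.4440°
a = sin²(Δφ/2) + cos φ₁ cos φ₂ sin²(Δλ/2) = 0.162633
c = 2·arcsin(√a) = 0.830193 rad = 47.5665°
d = R·c = 6378.14 × 0.830193 = 5295.1 km

5295 km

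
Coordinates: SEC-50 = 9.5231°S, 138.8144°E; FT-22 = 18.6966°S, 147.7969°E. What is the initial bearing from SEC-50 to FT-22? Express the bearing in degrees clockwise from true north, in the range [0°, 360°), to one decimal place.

137.5°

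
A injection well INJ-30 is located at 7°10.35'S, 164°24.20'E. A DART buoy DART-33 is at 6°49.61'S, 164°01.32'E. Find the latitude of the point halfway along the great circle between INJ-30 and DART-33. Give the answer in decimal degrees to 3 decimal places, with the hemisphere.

INJ-30: φ = -7.17250°, λ = +164.40333°
DART-33: φ = -6.82683°, λ = +164.02200°
Bx = cos φ₂ cos Δλ = 0.992888,  By = cos φ₂ sin Δλ = -0.006608
φₘ = atan2(sin φ₁ + sin φ₂, √((cos φ₁ + Bx)² + By²)) = -6.99971°
λₘ = λ₁ + atan2(By, cos φ₁ + Bx) = 164.21260°

7.000°S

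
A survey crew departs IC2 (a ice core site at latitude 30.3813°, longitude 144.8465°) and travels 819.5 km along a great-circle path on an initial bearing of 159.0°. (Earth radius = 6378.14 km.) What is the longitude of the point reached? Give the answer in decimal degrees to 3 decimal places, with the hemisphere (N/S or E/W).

δ = d/R = 819.5/6378.14 = 0.128486 rad
φ₂ = arcsin(sin φ₁ cos δ + cos φ₁ sin δ cos θ)
   = arcsin(0.50575·0.99176 + 0.86268·0.12813·-0.93358) = 23.47744°
λ₂ = λ₁ + atan2(sin θ sin δ cos φ₁, cos δ − sin φ₁ sin φ₂) = 147.71609°

147.716°E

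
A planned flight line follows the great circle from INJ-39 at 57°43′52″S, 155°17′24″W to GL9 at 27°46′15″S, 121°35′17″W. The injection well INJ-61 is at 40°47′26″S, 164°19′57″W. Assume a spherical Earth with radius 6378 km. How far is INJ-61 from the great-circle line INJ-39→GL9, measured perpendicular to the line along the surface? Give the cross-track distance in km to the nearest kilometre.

1927 km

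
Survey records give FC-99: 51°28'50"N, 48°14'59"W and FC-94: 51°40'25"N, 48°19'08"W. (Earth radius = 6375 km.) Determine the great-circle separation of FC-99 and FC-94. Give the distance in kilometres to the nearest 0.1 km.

22.0 km

FC-99: φ = +51.48056°, λ = -48.24972°
FC-94: φ = +51.67361°, λ = -48.31889°
Δφ = 0.1931°,  Δλ = -0.0692°
a = sin²(Δφ/2) + cos φ₁ cos φ₂ sin²(Δλ/2) = 0.000003
c = 2·arcsin(√a) = 0.003452 rad = 0.1978°
d = R·c = 6375 × 0.003452 = 22.0 km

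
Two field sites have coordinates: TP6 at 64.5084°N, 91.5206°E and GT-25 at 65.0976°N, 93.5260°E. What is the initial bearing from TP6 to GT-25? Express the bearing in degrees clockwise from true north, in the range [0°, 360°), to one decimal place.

Δλ = 2.0054°
y = sin Δλ · cos φ₂ = 0.014735
x = cos φ₁ sin φ₂ − sin φ₁ cos φ₂ cos Δλ = 0.010516
θ = atan2(y, x) = 54.4851° → 54.4851° (mod 360°)

54.5°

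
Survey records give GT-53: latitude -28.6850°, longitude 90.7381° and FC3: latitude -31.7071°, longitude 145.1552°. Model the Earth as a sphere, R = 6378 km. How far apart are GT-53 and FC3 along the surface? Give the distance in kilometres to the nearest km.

5192 km

Δφ = -3.0221°,  Δλ = 54.4171°
a = sin²(Δφ/2) + cos φ₁ cos φ₂ sin²(Δλ/2) = 0.156724
c = 2·arcsin(√a) = 0.814061 rad = 46.6422°
d = R·c = 6378 × 0.814061 = 5192.1 km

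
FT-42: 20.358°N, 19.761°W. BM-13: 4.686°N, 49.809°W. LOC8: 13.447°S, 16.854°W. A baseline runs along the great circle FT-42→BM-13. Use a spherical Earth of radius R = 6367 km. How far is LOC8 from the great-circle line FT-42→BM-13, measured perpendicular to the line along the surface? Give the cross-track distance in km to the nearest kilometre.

3538 km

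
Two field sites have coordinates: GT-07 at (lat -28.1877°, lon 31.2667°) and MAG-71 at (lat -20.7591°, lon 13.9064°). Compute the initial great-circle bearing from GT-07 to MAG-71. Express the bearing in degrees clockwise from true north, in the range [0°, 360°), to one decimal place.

291.4°

Δλ = -17.3603°
y = sin Δλ · cos φ₂ = -0.279008
x = cos φ₁ sin φ₂ − sin φ₁ cos φ₂ cos Δλ = 0.109170
θ = atan2(y, x) = -68.6306° → 291.3694° (mod 360°)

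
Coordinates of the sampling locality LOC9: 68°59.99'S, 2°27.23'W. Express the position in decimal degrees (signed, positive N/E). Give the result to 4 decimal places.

lat: 68.9998° S → -68.9998°
lon: 2.4538° W → -2.4538°

-68.9998°, -2.4538°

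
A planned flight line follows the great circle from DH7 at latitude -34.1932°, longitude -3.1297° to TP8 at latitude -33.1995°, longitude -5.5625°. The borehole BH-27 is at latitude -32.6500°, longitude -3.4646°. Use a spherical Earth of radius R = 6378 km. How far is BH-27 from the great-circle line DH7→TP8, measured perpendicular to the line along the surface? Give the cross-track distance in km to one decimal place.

141.5 km

δ₁₃ = central angle DH7→BH-27 = 0.027372 rad  (haversine)
θ₁₃ = bearing DH7→BH-27 = 349.641°,  θ₁₂ = bearing DH7→TP8 = 295.470°
dₓₜ = R·arcsin(sin δ₁₃ · sin(θ₁₃ − θ₁₂)) = 6378·arcsin(0.02737·sin(54.171°)) = 141.537 km
|dₓₜ| = 141.537 km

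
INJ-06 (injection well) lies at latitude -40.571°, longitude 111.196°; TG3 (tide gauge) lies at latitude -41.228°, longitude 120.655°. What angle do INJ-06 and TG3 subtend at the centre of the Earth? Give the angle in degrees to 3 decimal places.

Δφ = -0.6570°,  Δλ = 9.4590°
a = sin²(Δφ/2) + cos φ₁ cos φ₂ sin²(Δλ/2) = 0.003917
c = 2·arcsin(√a) = 0.125248 rad = 7.1762°

7.176°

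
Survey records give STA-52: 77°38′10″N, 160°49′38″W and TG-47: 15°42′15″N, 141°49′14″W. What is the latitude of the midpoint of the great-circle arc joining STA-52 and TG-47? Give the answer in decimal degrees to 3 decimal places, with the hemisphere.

STA-52: φ = +77.63611°, λ = -160.82722°
TG-47: φ = +15.70417°, λ = -141.82056°
Bx = cos φ₂ cos Δλ = 0.910188,  By = cos φ₂ sin Δλ = 0.313521
φₘ = atan2(sin φ₁ + sin φ₂, √((cos φ₁ + Bx)² + By²)) = 46.90407°
λₘ = λ₁ + atan2(By, cos φ₁ + Bx) = -145.24571°

46.904°N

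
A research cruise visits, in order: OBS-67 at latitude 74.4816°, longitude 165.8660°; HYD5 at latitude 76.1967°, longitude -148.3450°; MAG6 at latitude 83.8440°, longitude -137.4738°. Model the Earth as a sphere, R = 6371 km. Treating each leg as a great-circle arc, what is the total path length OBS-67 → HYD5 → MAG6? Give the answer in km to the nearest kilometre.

OBS-67→HYD5: c = 0.199178 rad, d = 1268.96 km
HYD5→MAG6: c = 0.136878 rad, d = 872.05 km
Total = 1268.96 + 872.05 = 2141.01 km

2141 km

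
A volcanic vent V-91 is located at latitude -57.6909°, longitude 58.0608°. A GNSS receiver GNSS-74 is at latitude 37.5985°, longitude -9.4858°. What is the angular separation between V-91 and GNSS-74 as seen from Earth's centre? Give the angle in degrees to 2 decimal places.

110.73°

Δφ = 95.2894°,  Δλ = -67.5466°
a = sin²(Δφ/2) + cos φ₁ cos φ₂ sin²(Δλ/2) = 0.676962
c = 2·arcsin(√a) = 1.932559 rad = 110.7275°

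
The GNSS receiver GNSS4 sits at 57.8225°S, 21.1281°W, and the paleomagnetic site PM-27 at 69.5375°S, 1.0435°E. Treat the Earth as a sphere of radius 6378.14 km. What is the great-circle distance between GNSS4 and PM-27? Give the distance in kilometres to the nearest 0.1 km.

1682.6 km

Δφ = -11.7150°,  Δλ = 22.1716°
a = sin²(Δφ/2) + cos φ₁ cos φ₂ sin²(Δλ/2) = 0.017298
c = 2·arcsin(√a) = 0.263810 rad = 15.1152°
d = R·c = 6378.14 × 0.263810 = 1682.6 km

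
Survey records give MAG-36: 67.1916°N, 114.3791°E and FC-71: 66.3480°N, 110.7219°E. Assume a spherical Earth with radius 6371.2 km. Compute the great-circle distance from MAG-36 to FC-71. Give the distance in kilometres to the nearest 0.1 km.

Δφ = -0.8436°,  Δλ = -3.6572°
a = sin²(Δφ/2) + cos φ₁ cos φ₂ sin²(Δλ/2) = 0.000213
c = 2·arcsin(√a) = 0.029159 rad = 1.6707°
d = R·c = 6371.2 × 0.029159 = 185.8 km

185.8 km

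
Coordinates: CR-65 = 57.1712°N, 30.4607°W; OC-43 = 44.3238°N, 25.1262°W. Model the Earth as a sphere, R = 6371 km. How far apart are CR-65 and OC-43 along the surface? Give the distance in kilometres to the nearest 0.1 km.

Δφ = -12.8474°,  Δλ = 5.3345°
a = sin²(Δφ/2) + cos φ₁ cos φ₂ sin²(Δλ/2) = 0.013357
c = 2·arcsin(√a) = 0.231663 rad = 13.2733°
d = R·c = 6371 × 0.231663 = 1475.9 km

1475.9 km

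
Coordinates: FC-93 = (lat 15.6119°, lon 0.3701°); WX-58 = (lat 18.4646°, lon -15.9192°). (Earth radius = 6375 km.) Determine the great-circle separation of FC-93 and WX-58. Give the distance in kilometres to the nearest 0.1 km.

1761.0 km

Δφ = 2.8527°,  Δλ = -16.2893°
a = sin²(Δφ/2) + cos φ₁ cos φ₂ sin²(Δλ/2) = 0.018955
c = 2·arcsin(√a) = 0.276233 rad = 15.8270°
d = R·c = 6375 × 0.276233 = 1761.0 km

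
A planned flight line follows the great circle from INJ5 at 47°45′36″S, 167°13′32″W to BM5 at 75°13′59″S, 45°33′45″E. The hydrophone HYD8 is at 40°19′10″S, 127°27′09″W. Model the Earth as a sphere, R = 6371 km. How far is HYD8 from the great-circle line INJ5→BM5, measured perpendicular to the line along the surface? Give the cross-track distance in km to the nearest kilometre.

INJ5: φ = -47.76000°, λ = -167.22556°
BM5: φ = -75.23306°, λ = +45.56250°
HYD8: φ = -40.31944°, λ = -127.45250°
δ₁₃ = central angle INJ5→HYD8 = 0.509541 rad  (haversine)
θ₁₃ = bearing INJ5→HYD8 = 90.133°,  θ₁₂ = bearing INJ5→BM5 = 189.686°
dₓₜ = R·arcsin(sin δ₁₃ · sin(θ₁₃ − θ₁₂)) = 6371·arcsin(0.48778·sin(-99.554°)) = -3197.019 km
|dₓₜ| = 3197.019 km

3197 km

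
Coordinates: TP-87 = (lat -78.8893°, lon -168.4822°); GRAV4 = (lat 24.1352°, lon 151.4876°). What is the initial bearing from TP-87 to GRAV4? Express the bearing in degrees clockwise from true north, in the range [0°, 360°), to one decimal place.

322.5°

Δλ = -40.0302°
y = sin Δλ · cos φ₂ = -0.586966
x = cos φ₁ sin φ₂ − sin φ₁ cos φ₂ cos Δλ = 0.764468
θ = atan2(y, x) = -37.5174° → 322.4826° (mod 360°)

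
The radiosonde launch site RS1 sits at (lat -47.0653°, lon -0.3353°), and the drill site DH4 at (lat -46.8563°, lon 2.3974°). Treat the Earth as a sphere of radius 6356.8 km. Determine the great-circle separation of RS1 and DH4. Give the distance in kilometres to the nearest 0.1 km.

Δφ = 0.2090°,  Δλ = 2.7327°
a = sin²(Δφ/2) + cos φ₁ cos φ₂ sin²(Δλ/2) = 0.000268
c = 2·arcsin(√a) = 0.032754 rad = 1.8766°
d = R·c = 6356.8 × 0.032754 = 208.2 km

208.2 km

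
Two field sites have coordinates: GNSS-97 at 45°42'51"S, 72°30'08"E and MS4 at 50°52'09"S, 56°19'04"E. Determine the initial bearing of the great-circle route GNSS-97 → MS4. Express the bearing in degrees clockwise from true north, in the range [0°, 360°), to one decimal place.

238.5°

GNSS-97: φ = -45.71417°, λ = +72.50222°
MS4: φ = -50.86917°, λ = +56.31778°
Δλ = -16.1844°
y = sin Δλ · cos φ₂ = -0.175905
x = cos φ₁ sin φ₂ − sin φ₁ cos φ₂ cos Δλ = -0.107755
θ = atan2(y, x) = -121.4905° → 238.5095° (mod 360°)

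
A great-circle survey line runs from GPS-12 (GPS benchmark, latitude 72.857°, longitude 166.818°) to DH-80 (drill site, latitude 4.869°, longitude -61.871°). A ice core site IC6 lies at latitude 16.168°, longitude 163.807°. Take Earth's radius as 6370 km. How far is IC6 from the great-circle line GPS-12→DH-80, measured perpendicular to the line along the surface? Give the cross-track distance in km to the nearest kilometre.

δ₁₃ = central angle GPS-12→IC6 = 0.989877 rad  (haversine)
θ₁₃ = bearing GPS-12→IC6 = 183.460°,  θ₁₂ = bearing GPS-12→DH-80 = 48.871°
dₓₜ = R·arcsin(sin δ₁₃ · sin(θ₁₃ − θ₁₂)) = 6370·arcsin(0.83596·sin(134.589°)) = 4062.071 km
|dₓₜ| = 4062.071 km

4062 km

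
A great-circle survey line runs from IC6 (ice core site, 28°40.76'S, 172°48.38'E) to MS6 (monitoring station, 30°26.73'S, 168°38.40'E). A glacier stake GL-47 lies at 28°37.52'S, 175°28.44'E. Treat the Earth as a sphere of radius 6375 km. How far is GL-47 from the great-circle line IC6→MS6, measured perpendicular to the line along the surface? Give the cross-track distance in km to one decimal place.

115.5 km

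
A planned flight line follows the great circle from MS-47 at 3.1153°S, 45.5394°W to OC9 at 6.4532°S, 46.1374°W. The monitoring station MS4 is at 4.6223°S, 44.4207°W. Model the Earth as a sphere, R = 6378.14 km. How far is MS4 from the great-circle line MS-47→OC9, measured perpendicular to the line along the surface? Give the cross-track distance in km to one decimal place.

δ₁₃ = central angle MS-47→MS4 = 0.032730 rad  (haversine)
θ₁₃ = bearing MS-47→MS4 = 143.511°,  θ₁₂ = bearing MS-47→OC9 = 190.099°
dₓₜ = R·arcsin(sin δ₁₃ · sin(θ₁₃ − θ₁₂)) = 6378.14·arcsin(0.03272·sin(-46.588°)) = -151.636 km
|dₓₜ| = 151.636 km

151.6 km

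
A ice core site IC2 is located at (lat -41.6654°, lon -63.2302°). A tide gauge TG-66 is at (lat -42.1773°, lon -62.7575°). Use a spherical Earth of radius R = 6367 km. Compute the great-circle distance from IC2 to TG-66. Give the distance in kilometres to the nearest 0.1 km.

Δφ = -0.5119°,  Δλ = 0.4727°
a = sin²(Δφ/2) + cos φ₁ cos φ₂ sin²(Δλ/2) = 0.000029
c = 2·arcsin(√a) = 0.010840 rad = 0.6211°
d = R·c = 6367 × 0.010840 = 69.0 km

69.0 km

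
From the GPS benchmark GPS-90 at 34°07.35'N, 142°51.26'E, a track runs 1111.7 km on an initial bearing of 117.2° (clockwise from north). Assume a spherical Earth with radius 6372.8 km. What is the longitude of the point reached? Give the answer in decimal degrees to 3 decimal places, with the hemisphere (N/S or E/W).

GPS-90: φ = +34.12250°, λ = +142.85433°
δ = d/R = 1111.7/6372.8 = 0.174445 rad
φ₂ = arcsin(sin φ₁ cos δ + cos φ₁ sin δ cos θ)
   = arcsin(0.56096·0.98482 + 0.82784·0.17356·-0.45710) = 29.12878°
λ₂ = λ₁ + atan2(sin θ sin δ cos φ₁, cos δ − sin φ₁ sin φ₂) = 153.03298°

153.033°E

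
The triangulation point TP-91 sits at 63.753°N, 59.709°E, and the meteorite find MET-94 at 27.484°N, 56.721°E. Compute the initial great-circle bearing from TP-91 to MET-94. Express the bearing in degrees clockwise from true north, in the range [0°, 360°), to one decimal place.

Δλ = -2.9880°
y = sin Δλ · cos φ₂ = -0.046244
x = cos φ₁ sin φ₂ − sin φ₁ cos φ₂ cos Δλ = -0.590495
θ = atan2(y, x) = -175.5221° → 184.4779° (mod 360°)

184.5°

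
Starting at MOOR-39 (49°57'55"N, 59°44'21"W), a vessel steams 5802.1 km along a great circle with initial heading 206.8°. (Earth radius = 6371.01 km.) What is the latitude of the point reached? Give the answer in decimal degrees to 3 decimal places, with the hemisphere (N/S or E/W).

0.914°N

MOOR-39: φ = +49.96528°, λ = -59.73917°
δ = d/R = 5802.1/6371.01 = 0.910703 rad
φ₂ = arcsin(sin φ₁ cos δ + cos φ₁ sin δ cos θ)
   = arcsin(0.76565·0.61319 + 0.64325·0.78994·-0.89259) = 0.91362°
λ₂ = λ₁ + atan2(sin θ sin δ cos φ₁, cos δ − sin φ₁ sin φ₂) = -80.60675°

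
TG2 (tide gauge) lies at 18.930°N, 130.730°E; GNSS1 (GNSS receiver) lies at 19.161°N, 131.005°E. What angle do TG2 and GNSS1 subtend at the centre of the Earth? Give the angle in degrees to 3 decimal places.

0.348°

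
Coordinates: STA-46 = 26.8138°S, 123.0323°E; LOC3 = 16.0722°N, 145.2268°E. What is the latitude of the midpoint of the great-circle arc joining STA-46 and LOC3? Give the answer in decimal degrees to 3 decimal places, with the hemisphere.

Bx = cos φ₂ cos Δλ = 0.889716,  By = cos φ₂ sin Δλ = 0.362987
φₘ = atan2(sin φ₁ + sin φ₂, √((cos φ₁ + Bx)² + By²)) = -5.47238°
λₘ = λ₁ + atan2(By, cos φ₁ + Bx) = 134.54451°

5.472°S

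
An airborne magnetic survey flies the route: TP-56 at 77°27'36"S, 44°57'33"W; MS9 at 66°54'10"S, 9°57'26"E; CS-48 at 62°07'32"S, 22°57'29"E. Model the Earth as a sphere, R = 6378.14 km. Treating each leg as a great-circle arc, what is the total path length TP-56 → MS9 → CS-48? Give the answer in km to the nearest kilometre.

2905 km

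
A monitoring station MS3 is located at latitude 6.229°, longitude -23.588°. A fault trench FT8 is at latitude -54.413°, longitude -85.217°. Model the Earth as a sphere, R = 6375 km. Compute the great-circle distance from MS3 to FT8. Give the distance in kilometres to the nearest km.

8817 km

Δφ = -60.6420°,  Δλ = -61.6290°
a = sin²(Δφ/2) + cos φ₁ cos φ₂ sin²(Δλ/2) = 0.406673
c = 2·arcsin(√a) = 1.383041 rad = 79.2424°
d = R·c = 6375 × 1.383041 = 8816.9 km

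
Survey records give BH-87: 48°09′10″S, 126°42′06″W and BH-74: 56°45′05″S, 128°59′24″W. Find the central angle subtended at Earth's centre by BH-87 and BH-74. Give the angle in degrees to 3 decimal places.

BH-87: φ = -48.15278°, λ = -126.70167°
BH-74: φ = -56.75139°, λ = -128.99000°
Δφ = -8.5986°,  Δλ = -2.2883°
a = sin²(Δφ/2) + cos φ₁ cos φ₂ sin²(Δλ/2) = 0.005766
c = 2·arcsin(√a) = 0.152013 rad = 8.7097°

8.710°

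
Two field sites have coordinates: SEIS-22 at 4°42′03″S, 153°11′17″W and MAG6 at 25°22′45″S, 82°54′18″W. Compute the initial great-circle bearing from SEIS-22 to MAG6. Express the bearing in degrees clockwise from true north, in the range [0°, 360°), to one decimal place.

115.3°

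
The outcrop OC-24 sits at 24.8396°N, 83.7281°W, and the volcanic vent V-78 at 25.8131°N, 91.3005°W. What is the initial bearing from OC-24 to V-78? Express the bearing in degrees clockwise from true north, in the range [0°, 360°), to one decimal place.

279.7°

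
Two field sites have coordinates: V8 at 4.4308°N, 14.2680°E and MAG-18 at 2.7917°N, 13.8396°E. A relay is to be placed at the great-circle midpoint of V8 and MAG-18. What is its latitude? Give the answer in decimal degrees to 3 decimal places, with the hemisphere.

Bx = cos φ₂ cos Δλ = 0.998785,  By = cos φ₂ sin Δλ = -0.007468
φₘ = atan2(sin φ₁ + sin φ₂, √((cos φ₁ + Bx)² + By²)) = 3.61128°
λₘ = λ₁ + atan2(By, cos φ₁ + Bx) = 14.05361°

3.611°N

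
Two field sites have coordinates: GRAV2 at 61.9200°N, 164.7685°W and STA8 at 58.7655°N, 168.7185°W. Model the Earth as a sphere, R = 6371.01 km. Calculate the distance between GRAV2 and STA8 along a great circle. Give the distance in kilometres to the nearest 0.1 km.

Δφ = -3.1545°,  Δλ = -3.9500°
a = sin²(Δφ/2) + cos φ₁ cos φ₂ sin²(Δλ/2) = 0.001048
c = 2·arcsin(√a) = 0.064742 rad = 3.7094°
d = R·c = 6371.01 × 0.064742 = 412.5 km

412.5 km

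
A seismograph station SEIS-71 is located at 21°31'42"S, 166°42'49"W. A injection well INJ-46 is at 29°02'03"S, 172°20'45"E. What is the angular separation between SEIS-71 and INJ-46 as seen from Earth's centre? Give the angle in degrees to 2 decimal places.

SEIS-71: φ = -21.52833°, λ = -166.71361°
INJ-46: φ = -29.03417°, λ = +172.34583°
Δφ = -7.5058°,  Δλ = -20.9406°
a = sin²(Δφ/2) + cos φ₁ cos φ₂ sin²(Δλ/2) = 0.031144
c = 2·arcsin(√a) = 0.354811 rad = 20.3292°

20.33°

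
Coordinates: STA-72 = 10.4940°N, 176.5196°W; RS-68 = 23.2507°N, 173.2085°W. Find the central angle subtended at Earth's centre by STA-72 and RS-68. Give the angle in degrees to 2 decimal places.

13.14°

Δφ = 12.7567°,  Δλ = 3.3111°
a = sin²(Δφ/2) + cos φ₁ cos φ₂ sin²(Δλ/2) = 0.013096
c = 2·arcsin(√a) = 0.229376 rad = 13.1423°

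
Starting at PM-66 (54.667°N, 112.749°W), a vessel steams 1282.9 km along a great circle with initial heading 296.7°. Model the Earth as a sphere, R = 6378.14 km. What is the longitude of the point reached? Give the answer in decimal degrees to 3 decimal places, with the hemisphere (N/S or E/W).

132.635°W

δ = d/R = 1282.9/6378.14 = 0.201140 rad
φ₂ = arcsin(sin φ₁ cos δ + cos φ₁ sin δ cos θ)
   = arcsin(0.81580·0.97984 + 0.57833·0.19979·0.44932) = 58.35038°
λ₂ = λ₁ + atan2(sin θ sin δ cos φ₁, cos δ − sin φ₁ sin φ₂) = -132.63490°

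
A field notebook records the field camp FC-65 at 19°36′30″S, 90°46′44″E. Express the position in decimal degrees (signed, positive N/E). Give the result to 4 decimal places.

lat: 19.6083° S → -19.6083°
lon: 90.7789° E → +90.7789°

-19.6083°, +90.7789°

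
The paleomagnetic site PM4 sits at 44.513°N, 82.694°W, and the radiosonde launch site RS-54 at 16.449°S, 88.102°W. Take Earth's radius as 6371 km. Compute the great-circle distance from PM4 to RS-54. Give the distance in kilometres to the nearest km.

Δφ = -60.9620°,  Δλ = -5.4080°
a = sin²(Δφ/2) + cos φ₁ cos φ₂ sin²(Δλ/2) = 0.258827
c = 2·arcsin(√a) = 1.067466 rad = 61.1613°
d = R·c = 6371 × 1.067466 = 6800.8 km

6801 km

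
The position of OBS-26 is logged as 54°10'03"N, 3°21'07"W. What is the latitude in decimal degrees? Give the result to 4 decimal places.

54.1675°N

54° + 10′/60 + 3″/3600 = 54 + 0.16667 + 0.00083 = 54.1675°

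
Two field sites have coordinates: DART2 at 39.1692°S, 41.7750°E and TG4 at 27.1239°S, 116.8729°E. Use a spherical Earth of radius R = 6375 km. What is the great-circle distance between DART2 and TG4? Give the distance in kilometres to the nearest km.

Δφ = 12.0453°,  Δλ = 75.0979°
a = sin²(Δφ/2) + cos φ₁ cos φ₂ sin²(Δλ/2) = 0.267293
c = 2·arcsin(√a) = 1.086694 rad = 62.2630°
d = R·c = 6375 × 1.086694 = 6927.7 km

6928 km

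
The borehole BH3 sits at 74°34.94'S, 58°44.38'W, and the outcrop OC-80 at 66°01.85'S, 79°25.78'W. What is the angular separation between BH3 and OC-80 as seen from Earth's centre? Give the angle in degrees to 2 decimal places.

BH3: φ = -74.58233°, λ = -58.73967°
OC-80: φ = -66.03083°, λ = -79.42967°
Δφ = 8.5515°,  Δλ = -20.6900°
a = sin²(Δφ/2) + cos φ₁ cos φ₂ sin²(Δλ/2) = 0.009041
c = 2·arcsin(√a) = 0.190461 rad = 10.9126°

10.91°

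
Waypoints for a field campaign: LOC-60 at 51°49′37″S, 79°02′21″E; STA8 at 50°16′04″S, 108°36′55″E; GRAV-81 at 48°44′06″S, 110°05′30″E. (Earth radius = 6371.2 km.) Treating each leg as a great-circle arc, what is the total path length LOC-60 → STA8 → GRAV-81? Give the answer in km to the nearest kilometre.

LOC-60: φ = -51.82694°, λ = +79.03917°
STA8: φ = -50.26778°, λ = +108.61528°
GRAV-81: φ = -48.73500°, λ = +110.09167°
LOC-60→STA8: c = 0.323417 rad, d = 2060.55 km
STA8→GRAV-81: c = 0.031553 rad, d = 201.03 km
Total = 2060.55 + 201.03 = 2261.59 km

2262 km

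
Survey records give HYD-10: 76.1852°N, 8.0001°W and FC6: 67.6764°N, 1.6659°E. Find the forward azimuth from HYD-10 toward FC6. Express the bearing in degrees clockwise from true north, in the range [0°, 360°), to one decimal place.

155.9°

Δλ = 9.6660°
y = sin Δλ · cos φ₂ = 0.063776
x = cos φ₁ sin φ₂ − sin φ₁ cos φ₂ cos Δλ = -0.142725
θ = atan2(y, x) = 155.9226° → 155.9226° (mod 360°)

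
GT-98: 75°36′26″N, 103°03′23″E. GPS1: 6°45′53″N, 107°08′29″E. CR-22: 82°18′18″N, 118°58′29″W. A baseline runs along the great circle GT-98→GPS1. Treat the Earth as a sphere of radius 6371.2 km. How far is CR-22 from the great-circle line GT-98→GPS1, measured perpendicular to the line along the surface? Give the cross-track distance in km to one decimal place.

GT-98: φ = +75.60722°, λ = +103.05639°
GPS1: φ = +6.76472°, λ = +107.14139°
CR-22: φ = +82.30500°, λ = -118.97472°
δ₁₃ = central angle GT-98→CR-22 = 0.362058 rad  (haversine)
θ₁₃ = bearing GT-98→CR-22 = 14.661°,  θ₁₂ = bearing GT-98→GPS1 = 175.651°
dₓₜ = R·arcsin(sin δ₁₃ · sin(θ₁₃ − θ₁₂)) = 6371.2·arcsin(0.35420·sin(-160.989°)) = -736.737 km
|dₓₜ| = 736.737 km

736.7 km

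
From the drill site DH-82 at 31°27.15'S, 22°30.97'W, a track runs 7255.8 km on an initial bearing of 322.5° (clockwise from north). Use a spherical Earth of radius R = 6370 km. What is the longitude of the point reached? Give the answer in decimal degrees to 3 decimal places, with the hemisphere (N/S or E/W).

DH-82: φ = -31.45250°, λ = -22.51617°
δ = d/R = 7255.8/6370 = 1.139058 rad
φ₂ = arcsin(sin φ₁ cos δ + cos φ₁ sin δ cos θ)
   = arcsin(-0.52179·0.41845 + 0.85307·0.90824·0.79335) = 23.34972°
λ₂ = λ₁ + atan2(sin θ sin δ cos φ₁, cos δ − sin φ₁ sin φ₂) = -59.54534°

59.545°W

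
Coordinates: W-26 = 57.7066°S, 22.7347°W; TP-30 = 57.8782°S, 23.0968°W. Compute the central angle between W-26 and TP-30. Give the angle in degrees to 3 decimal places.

0.258°

Δφ = -0.1716°,  Δλ = -0.3621°
a = sin²(Δφ/2) + cos φ₁ cos φ₂ sin²(Δλ/2) = 0.000005
c = 2·arcsin(√a) = 0.004507 rad = 0.2583°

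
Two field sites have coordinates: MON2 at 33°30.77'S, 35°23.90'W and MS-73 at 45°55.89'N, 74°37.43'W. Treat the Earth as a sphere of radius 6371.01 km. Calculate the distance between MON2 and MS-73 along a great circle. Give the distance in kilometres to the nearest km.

9673 km

MON2: φ = -33.51283°, λ = -35.39833°
MS-73: φ = +45.93150°, λ = -74.62383°
Δφ = 79.4443°,  Δλ = -39.2255°
a = sin²(Δφ/2) + cos φ₁ cos φ₂ sin²(Δλ/2) = 0.473741
c = 2·arcsin(√a) = 1.518253 rad = 86.9895°
d = R·c = 6371.01 × 1.518253 = 9672.8 km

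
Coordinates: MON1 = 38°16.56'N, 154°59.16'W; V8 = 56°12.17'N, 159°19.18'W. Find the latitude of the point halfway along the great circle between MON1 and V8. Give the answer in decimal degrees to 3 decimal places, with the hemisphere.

47.259°N

MON1: φ = +38.27600°, λ = -154.98600°
V8: φ = +56.20283°, λ = -159.31967°
Bx = cos φ₂ cos Δλ = 0.554664,  By = cos φ₂ sin Δλ = -0.042033
φₘ = atan2(sin φ₁ + sin φ₂, √((cos φ₁ + Bx)² + By²)) = 47.25925°
λₘ = λ₁ + atan2(By, cos φ₁ + Bx) = -156.78307°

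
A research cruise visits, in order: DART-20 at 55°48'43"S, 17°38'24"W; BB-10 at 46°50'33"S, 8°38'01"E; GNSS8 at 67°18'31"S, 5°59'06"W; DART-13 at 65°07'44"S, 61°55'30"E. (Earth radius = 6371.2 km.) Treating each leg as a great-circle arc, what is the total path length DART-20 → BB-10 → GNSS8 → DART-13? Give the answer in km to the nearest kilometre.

DART-20: φ = -55.81194°, λ = -17.64000°
BB-10: φ = -46.84250°, λ = +8.63361°
GNSS8: φ = -67.30861°, λ = -5.98500°
DART-13: φ = -65.12889°, λ = +61.92500°
DART-20→BB-10: c = 0.323702 rad, d = 2062.37 km
BB-10→GNSS8: c = 0.380882 rad, d = 2426.68 km
GNSS8→DART-13: c = 0.455490 rad, d = 2902.02 km
Total = 2062.37 + 2426.68 + 2902.02 = 7391.06 km

7391 km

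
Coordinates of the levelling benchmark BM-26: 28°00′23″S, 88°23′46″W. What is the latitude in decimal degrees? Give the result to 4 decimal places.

28.0064°S

28° + 0′/60 + 23″/3600 = 28 + 0.00000 + 0.00639 = 28.0064°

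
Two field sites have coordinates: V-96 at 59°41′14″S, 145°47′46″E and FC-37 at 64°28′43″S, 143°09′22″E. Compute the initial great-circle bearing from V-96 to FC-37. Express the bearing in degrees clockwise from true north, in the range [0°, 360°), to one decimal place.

V-96: φ = -59.68722°, λ = +145.79611°
FC-37: φ = -64.47861°, λ = +143.15611°
Δλ = -2.6400°
y = sin Δλ · cos φ₂ = -0.019845
x = cos φ₁ sin φ₂ − sin φ₁ cos φ₂ cos Δλ = -0.083923
θ = atan2(y, x) = -166.6958° → 193.3042° (mod 360°)

193.3°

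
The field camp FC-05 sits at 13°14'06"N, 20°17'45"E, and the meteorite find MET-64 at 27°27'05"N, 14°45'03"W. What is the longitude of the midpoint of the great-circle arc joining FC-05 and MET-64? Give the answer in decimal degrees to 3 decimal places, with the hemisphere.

FC-05: φ = +13.23500°, λ = +20.29583°
MET-64: φ = +27.45139°, λ = -14.75083°
Bx = cos φ₂ cos Δλ = 0.726503,  By = cos φ₂ sin Δλ = -0.509585
φₘ = atan2(sin φ₁ + sin φ₂, √((cos φ₁ + Bx)² + By²)) = 21.24459°
λₘ = λ₁ + atan2(By, cos φ₁ + Bx) = 3.60888°

3.609°E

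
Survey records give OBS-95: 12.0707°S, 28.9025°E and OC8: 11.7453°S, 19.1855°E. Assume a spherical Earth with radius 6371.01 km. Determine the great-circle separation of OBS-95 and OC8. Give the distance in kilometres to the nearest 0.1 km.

1057.8 km

Δφ = 0.3254°,  Δλ = -9.7170°
a = sin²(Δφ/2) + cos φ₁ cos φ₂ sin²(Δλ/2) = 0.006876
c = 2·arcsin(√a) = 0.166032 rad = 9.5130°
d = R·c = 6371.01 × 0.166032 = 1057.8 km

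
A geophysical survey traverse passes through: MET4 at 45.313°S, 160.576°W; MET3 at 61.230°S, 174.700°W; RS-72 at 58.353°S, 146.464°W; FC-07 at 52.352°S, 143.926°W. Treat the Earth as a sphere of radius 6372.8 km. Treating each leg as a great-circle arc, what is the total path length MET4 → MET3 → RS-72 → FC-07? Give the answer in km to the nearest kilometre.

4280 km

MET4→MET3: c = 0.312954 rad, d = 1994.39 km
MET3→RS-72: c = 0.250896 rad, d = 1598.91 km
RS-72→FC-07: c = 0.107702 rad, d = 686.37 km
Total = 1994.39 + 1598.91 + 686.37 = 4279.67 km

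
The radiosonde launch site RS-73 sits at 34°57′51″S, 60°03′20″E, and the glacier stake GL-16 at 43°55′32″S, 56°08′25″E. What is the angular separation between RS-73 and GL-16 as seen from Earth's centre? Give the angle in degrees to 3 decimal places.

9.455°

RS-73: φ = -34.96417°, λ = +60.05556°
GL-16: φ = -43.92556°, λ = +56.14028°
Δφ = -8.9614°,  Δλ = -3.9153°
a = sin²(Δφ/2) + cos φ₁ cos φ₂ sin²(Δλ/2) = 0.006792
c = 2·arcsin(√a) = 0.165015 rad = 9.4546°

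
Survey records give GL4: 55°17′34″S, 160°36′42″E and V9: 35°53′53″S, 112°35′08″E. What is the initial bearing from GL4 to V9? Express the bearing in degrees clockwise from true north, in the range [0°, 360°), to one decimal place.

GL4: φ = -55.29278°, λ = +160.61167°
V9: φ = -35.89806°, λ = +112.58556°
Δλ = -48.0261°
y = sin Δλ · cos φ₂ = -0.602240
x = cos φ₁ sin φ₂ − sin φ₁ cos φ₂ cos Δλ = 0.111513
θ = atan2(y, x) = -79.5097° → 280.4903° (mod 360°)

280.5°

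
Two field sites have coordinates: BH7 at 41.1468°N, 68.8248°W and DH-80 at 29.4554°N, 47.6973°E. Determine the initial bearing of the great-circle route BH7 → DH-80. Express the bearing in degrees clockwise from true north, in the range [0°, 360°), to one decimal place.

51.2°

Δλ = 116.5221°
y = sin Δλ · cos φ₂ = 0.779104
x = cos φ₁ sin φ₂ − sin φ₁ cos φ₂ cos Δλ = 0.626139
θ = atan2(y, x) = 51.2124° → 51.2124° (mod 360°)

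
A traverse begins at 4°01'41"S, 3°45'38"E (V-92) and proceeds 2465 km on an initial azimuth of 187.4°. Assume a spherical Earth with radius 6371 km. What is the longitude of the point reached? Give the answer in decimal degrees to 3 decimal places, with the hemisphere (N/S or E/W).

0.661°E

V-92: φ = -4.02806°, λ = +3.76056°
δ = d/R = 2465/6371 = 0.386909 rad
φ₂ = arcsin(sin φ₁ cos δ + cos φ₁ sin δ cos θ)
   = arcsin(-0.07024·0.92608 + 0.99753·0.37733·-0.99167) = -25.99632°
λ₂ = λ₁ + atan2(sin θ sin δ cos φ₁, cos δ − sin φ₁ sin φ₂) = 0.66113°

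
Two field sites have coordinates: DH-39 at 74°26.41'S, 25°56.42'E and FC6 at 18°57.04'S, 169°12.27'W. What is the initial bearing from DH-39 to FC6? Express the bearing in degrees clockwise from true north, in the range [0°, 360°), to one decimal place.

DH-39: φ = -74.44017°, λ = +25.94033°
FC6: φ = -18.95067°, λ = -169.20450°
Δλ = 164.8552°
y = sin Δλ · cos φ₂ = 0.247099
x = cos φ₁ sin φ₂ − sin φ₁ cos φ₂ cos Δλ = -0.966604
θ = atan2(y, x) = 165.6602° → 165.6602° (mod 360°)

165.7°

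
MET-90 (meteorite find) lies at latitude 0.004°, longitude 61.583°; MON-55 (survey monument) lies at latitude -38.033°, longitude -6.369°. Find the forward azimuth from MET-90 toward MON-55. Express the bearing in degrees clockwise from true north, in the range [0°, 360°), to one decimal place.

229.8°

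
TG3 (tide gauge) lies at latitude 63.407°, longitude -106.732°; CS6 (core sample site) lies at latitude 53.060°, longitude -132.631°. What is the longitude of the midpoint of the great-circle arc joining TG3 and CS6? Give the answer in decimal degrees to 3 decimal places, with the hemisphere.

Bx = cos φ₂ cos Δλ = 0.540619,  By = cos φ₂ sin Δλ = -0.262499
φₘ = atan2(sin φ₁ + sin φ₂, √((cos φ₁ + Bx)² + By²)) = 58.87600°
λₘ = λ₁ + atan2(By, cos φ₁ + Bx) = -121.60714°

121.607°W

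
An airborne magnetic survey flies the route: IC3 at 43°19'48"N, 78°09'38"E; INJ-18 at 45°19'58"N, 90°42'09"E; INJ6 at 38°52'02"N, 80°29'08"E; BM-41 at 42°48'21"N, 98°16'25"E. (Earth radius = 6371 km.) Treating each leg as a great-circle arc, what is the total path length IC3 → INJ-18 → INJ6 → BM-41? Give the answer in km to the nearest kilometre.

3683 km

IC3: φ = +43.33000°, λ = +78.16056°
INJ-18: φ = +45.33278°, λ = +90.70250°
INJ6: φ = +38.86722°, λ = +80.48556°
BM-41: φ = +42.80583°, λ = +98.27361°
IC3→INJ-18: c = 0.160255 rad, d = 1020.98 km
INJ-18→INJ6: c = 0.173651 rad, d = 1106.33 km
INJ6→BM-41: c = 0.244206 rad, d = 1555.84 km
Total = 1020.98 + 1106.33 + 1555.84 = 3683.15 km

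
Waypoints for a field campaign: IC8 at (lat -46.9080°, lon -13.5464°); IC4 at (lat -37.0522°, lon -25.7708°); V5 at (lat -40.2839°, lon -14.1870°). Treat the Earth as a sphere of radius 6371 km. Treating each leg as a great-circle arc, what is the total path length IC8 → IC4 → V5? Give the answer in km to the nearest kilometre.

IC8→IC4: c = 0.233429 rad, d = 1487.17 km
IC4→V5: c = 0.167472 rad, d = 1066.96 km
Total = 1487.17 + 1066.96 = 2554.14 km

2554 km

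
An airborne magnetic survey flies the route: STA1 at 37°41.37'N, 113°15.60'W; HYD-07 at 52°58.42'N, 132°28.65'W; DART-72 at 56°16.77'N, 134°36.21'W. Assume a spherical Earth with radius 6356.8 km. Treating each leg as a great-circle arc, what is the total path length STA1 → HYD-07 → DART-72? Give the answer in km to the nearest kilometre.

2640 km

STA1: φ = +37.68950°, λ = -113.26000°
HYD-07: φ = +52.97367°, λ = -132.47750°
DART-72: φ = +56.27950°, λ = -134.60350°
STA1→HYD-07: c = 0.353762 rad, d = 2248.79 km
HYD-07→DART-72: c = 0.061559 rad, d = 391.32 km
Total = 2248.79 + 391.32 = 2640.11 km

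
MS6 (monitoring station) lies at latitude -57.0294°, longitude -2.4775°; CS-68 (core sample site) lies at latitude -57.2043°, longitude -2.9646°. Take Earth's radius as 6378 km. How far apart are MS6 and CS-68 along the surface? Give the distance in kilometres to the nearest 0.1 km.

35.3 km

Δφ = -0.1749°,  Δλ = -0.4871°
a = sin²(Δφ/2) + cos φ₁ cos φ₂ sin²(Δλ/2) = 0.000008
c = 2·arcsin(√a) = 0.005534 rad = 0.3171°
d = R·c = 6378 × 0.005534 = 35.3 km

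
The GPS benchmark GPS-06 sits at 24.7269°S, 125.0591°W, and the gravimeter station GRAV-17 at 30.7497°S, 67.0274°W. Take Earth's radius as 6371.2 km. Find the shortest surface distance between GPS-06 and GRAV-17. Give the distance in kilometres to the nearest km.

Δφ = -6.0228°,  Δλ = 58.0317°
a = sin²(Δφ/2) + cos φ₁ cos φ₂ sin²(Δλ/2) = 0.186418
c = 2·arcsin(√a) = 0.892890 rad = 51.1588°
d = R·c = 6371.2 × 0.892890 = 5688.8 km

5689 km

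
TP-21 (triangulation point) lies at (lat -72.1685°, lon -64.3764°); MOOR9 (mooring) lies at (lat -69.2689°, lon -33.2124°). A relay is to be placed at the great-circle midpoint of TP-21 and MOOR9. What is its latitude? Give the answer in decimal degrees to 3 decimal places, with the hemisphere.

Bx = cos φ₂ cos Δλ = 0.302899,  By = cos φ₂ sin Δλ = 0.183182
φₘ = atan2(sin φ₁ + sin φ₂, √((cos φ₁ + Bx)² + By²)) = -71.37413°
λₘ = λ₁ + atan2(By, cos φ₁ + Bx) = -47.63860°

71.374°S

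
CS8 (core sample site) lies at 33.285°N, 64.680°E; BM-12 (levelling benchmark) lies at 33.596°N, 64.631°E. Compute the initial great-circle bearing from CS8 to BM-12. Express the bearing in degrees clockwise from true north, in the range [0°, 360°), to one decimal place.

352.5°

Δλ = -0.0490°
y = sin Δλ · cos φ₂ = -0.000712
x = cos φ₁ sin φ₂ − sin φ₁ cos φ₂ cos Δλ = 0.005428
θ = atan2(y, x) = -7.4765° → 352.5235° (mod 360°)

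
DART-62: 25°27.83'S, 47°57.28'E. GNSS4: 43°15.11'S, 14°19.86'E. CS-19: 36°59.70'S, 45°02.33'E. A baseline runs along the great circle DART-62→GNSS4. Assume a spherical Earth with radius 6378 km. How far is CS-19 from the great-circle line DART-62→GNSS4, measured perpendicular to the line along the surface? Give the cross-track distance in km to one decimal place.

DART-62: φ = -25.46383°, λ = +47.95467°
GNSS4: φ = -43.25183°, λ = +14.33100°
CS-19: φ = -36.99500°, λ = +45.03883°
δ₁₃ = central angle DART-62→CS-19 = 0.205875 rad  (haversine)
θ₁₃ = bearing DART-62→CS-19 = 191.464°,  θ₁₂ = bearing DART-62→GNSS4 = 228.415°
dₓₜ = R·arcsin(sin δ₁₃ · sin(θ₁₃ − θ₁₂)) = 6378·arcsin(0.20442·sin(-36.951°)) = -785.758 km
|dₓₜ| = 785.758 km

785.8 km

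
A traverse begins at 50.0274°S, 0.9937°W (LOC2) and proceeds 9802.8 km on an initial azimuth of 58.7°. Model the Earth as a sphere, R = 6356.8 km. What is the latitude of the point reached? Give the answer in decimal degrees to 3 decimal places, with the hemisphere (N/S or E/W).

18.157°N

δ = d/R = 9802.8/6356.8 = 1.542097 rad
φ₂ = arcsin(sin φ₁ cos δ + cos φ₁ sin δ cos θ)
   = arcsin(-0.76635·0.02870 + 0.64242·0.99959·0.51952) = 18.15698°
λ₂ = λ₁ + atan2(sin θ sin δ cos φ₁, cos δ − sin φ₁ sin φ₂) = 63.01555°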